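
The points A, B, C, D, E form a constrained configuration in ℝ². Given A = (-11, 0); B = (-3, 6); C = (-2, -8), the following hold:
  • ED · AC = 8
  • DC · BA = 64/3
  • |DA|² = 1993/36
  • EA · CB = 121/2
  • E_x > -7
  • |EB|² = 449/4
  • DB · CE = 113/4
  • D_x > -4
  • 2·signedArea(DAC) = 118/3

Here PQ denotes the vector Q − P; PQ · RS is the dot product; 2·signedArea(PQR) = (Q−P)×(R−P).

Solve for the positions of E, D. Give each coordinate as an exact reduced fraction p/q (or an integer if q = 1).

D = (-23/6, -2)
E = (-13/2, -4)

1. D_x = -23/6  [DC · BA = 64/3 ∩ 2·signedArea(DAC) = 118/3]
2. D_y = -2  [DC · BA = 64/3 ∩ 2·signedArea(DAC) = 118/3]
   → D = (-23/6, -2)
3. E_x = -13/2  [EA · CB = 121/2 ∩ DB · CE = 113/4]
4. E_y = -4  [EA · CB = 121/2 ∩ DB · CE = 113/4]
   → E = (-13/2, -4)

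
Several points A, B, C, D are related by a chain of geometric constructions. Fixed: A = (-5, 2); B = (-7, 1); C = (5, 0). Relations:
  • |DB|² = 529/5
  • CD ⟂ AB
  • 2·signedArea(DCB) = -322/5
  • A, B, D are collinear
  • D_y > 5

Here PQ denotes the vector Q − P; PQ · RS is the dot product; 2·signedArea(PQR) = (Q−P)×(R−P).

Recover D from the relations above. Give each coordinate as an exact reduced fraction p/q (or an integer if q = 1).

1. D_x = 11/5  [A, B, D are collinear ∩ CD ⟂ AB]
2. D_y = 28/5  [A, B, D are collinear ∩ CD ⟂ AB]
   → D = (11/5, 28/5)

D = (11/5, 28/5)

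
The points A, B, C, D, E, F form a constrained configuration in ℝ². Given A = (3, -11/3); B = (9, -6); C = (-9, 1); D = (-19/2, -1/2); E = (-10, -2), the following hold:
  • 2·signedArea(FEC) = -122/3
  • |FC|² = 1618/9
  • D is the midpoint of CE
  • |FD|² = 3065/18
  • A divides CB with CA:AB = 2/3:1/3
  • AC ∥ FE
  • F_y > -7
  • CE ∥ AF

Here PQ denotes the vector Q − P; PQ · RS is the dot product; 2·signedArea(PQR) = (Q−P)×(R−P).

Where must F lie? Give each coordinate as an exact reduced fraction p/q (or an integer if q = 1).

1. F_x = 2  [AC ∥ FE ∩ CE ∥ AF]
2. F_y = -20/3  [AC ∥ FE ∩ CE ∥ AF]
   → F = (2, -20/3)

F = (2, -20/3)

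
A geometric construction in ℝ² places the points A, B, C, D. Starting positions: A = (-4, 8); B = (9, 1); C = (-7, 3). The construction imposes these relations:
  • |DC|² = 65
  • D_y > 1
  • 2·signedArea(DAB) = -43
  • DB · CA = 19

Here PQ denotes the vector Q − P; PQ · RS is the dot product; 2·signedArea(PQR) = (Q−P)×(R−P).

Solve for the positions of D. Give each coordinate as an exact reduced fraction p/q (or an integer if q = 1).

1. D_x = 1  [2·signedArea(DAB) = -43 ∩ DB · CA = 19]
2. D_y = 2  [2·signedArea(DAB) = -43 ∩ DB · CA = 19]
   → D = (1, 2)

D = (1, 2)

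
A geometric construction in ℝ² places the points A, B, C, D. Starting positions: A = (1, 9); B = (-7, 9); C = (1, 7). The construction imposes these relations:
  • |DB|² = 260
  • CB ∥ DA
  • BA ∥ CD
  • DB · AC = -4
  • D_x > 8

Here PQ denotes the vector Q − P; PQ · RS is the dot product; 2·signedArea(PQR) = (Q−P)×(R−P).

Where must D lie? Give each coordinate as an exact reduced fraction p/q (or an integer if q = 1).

1. D_x = 9  [CB ∥ DA ∩ BA ∥ CD]
2. D_y = 7  [CB ∥ DA ∩ BA ∥ CD]
   → D = (9, 7)

D = (9, 7)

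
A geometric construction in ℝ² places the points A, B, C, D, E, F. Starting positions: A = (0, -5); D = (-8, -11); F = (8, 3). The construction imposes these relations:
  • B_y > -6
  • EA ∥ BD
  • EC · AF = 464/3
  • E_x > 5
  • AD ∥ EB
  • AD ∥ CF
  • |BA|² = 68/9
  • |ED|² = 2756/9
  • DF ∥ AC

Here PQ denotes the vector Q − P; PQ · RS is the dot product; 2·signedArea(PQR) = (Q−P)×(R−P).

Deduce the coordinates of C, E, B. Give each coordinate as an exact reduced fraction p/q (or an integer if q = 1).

1. C_x = 16  [AD ∥ CF ∩ DF ∥ AC]
2. C_y = 9  [AD ∥ CF ∩ DF ∥ AC]
   → C = (16, 9)
3. E_x = 16/3  [line -8·x + -8·y + 136/3 = 0 ∩ |ED|² = 2756/9]
4. E_y = 1/3  [line -8·x + -8·y + 136/3 = 0 ∩ |ED|² = 2756/9]
   → E = (16/3, 1/3)
5. B_x = -8/3  [EA ∥ BD ∩ AD ∥ EB]
6. B_y = -17/3  [EA ∥ BD ∩ AD ∥ EB]
   → B = (-8/3, -17/3)

B = (-8/3, -17/3)
C = (16, 9)
E = (16/3, 1/3)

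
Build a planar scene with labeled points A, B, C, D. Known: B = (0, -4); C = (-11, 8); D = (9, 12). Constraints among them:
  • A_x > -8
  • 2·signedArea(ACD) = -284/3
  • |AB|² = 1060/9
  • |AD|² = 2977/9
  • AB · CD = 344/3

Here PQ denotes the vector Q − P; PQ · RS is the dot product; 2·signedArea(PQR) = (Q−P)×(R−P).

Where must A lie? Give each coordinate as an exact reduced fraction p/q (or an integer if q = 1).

A = (-22/3, 4)

1. A_x = -22/3  [2·signedArea(ACD) = -284/3 ∩ AB · CD = 344/3]
2. A_y = 4  [2·signedArea(ACD) = -284/3 ∩ AB · CD = 344/3]
   → A = (-22/3, 4)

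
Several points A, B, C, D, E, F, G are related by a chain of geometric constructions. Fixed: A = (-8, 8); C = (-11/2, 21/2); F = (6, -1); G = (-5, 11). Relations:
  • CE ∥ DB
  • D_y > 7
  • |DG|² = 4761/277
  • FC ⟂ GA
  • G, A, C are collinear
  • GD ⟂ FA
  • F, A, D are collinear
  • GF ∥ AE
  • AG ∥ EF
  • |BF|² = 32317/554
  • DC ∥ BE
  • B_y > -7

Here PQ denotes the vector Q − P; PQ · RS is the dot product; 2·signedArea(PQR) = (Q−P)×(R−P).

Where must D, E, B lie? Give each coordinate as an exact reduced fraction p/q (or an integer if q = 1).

B = (697/554, -3871/554)
D = (-2006/277, 2081/277)
E = (3, -4)

1. D_x = -2006/277  [F, A, D are collinear ∩ GD ⟂ FA]
2. D_y = 2081/277  [F, A, D are collinear ∩ GD ⟂ FA]
   → D = (-2006/277, 2081/277)
3. E_x = 3  [AG ∥ EF ∩ GF ∥ AE]
4. E_y = -4  [AG ∥ EF ∩ GF ∥ AE]
   → E = (3, -4)
5. B_x = 697/554  [DC ∥ BE ∩ CE ∥ DB]
6. B_y = -3871/554  [DC ∥ BE ∩ CE ∥ DB]
   → B = (697/554, -3871/554)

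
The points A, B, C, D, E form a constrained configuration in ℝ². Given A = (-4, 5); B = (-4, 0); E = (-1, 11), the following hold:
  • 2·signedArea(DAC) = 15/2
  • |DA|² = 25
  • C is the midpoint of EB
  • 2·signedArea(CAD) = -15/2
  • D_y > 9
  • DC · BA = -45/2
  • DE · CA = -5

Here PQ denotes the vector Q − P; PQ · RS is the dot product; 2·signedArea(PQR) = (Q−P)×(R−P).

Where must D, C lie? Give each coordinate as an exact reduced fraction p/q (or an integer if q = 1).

C = (-5/2, 11/2)
D = (-4, 10)

1. C_x = -5/2  [C is the midpoint of EB]
2. C_y = 11/2  [C is the midpoint of EB]
   → C = (-5/2, 11/2)
3. D_x = -4  [2·signedArea(DAC) = 15/2 ∩ DC · BA = -45/2]
4. D_y = 10  [2·signedArea(DAC) = 15/2 ∩ DC · BA = -45/2]
   → D = (-4, 10)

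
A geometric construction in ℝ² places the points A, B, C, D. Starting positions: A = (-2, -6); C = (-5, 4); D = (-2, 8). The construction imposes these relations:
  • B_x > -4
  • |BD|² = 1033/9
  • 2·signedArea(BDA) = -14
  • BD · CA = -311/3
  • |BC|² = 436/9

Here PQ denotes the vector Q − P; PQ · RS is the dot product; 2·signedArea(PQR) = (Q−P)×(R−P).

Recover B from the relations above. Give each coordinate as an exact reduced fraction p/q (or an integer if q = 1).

B = (-3, -8/3)

1. B_x = -3  [BD · CA = -311/3 ∩ 2·signedArea(BDA) = -14]
2. B_y = -8/3  [BD · CA = -311/3 ∩ 2·signedArea(BDA) = -14]
   → B = (-3, -8/3)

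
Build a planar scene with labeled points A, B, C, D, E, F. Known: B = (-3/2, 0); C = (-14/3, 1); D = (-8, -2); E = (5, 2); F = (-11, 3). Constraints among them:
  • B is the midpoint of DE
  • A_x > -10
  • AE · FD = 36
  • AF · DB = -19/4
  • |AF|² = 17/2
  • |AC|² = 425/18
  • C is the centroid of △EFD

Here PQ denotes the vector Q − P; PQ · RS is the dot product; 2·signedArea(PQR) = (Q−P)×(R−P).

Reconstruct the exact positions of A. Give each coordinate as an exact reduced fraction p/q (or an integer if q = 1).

A = (-19/2, 1/2)

1. A_x = -19/2  [AF · DB = -19/4 ∩ AE · FD = 36]
2. A_y = 1/2  [AF · DB = -19/4 ∩ AE · FD = 36]
   → A = (-19/2, 1/2)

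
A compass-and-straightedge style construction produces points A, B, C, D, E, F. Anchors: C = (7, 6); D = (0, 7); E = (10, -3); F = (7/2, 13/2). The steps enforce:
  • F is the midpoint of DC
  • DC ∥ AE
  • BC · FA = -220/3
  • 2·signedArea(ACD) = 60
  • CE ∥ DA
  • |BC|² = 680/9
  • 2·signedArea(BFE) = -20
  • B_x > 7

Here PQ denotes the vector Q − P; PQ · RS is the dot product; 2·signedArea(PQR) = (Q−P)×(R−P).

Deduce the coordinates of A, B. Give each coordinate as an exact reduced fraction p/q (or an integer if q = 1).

A = (3, -2)
B = (23/3, -8/3)

1. A_x = 3  [DC ∥ AE ∩ CE ∥ DA]
2. A_y = -2  [DC ∥ AE ∩ CE ∥ DA]
   → A = (3, -2)
3. B_x = 23/3  [BC · FA = -220/3 ∩ 2·signedArea(BFE) = -20]
4. B_y = -8/3  [BC · FA = -220/3 ∩ 2·signedArea(BFE) = -20]
   → B = (23/3, -8/3)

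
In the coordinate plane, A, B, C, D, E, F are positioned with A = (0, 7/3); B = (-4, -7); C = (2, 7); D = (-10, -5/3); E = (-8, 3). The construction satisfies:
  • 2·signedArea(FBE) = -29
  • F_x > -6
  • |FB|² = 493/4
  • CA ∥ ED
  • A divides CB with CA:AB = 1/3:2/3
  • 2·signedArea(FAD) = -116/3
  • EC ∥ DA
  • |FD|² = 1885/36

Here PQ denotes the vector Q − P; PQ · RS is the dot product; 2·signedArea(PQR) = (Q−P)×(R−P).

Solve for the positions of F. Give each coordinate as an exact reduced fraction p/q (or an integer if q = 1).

1. F_x = -11/2  [2·signedArea(FAD) = -116/3 ∩ 2·signedArea(FBE) = -29]
2. F_y = 4  [2·signedArea(FAD) = -116/3 ∩ 2·signedArea(FBE) = -29]
   → F = (-11/2, 4)

F = (-11/2, 4)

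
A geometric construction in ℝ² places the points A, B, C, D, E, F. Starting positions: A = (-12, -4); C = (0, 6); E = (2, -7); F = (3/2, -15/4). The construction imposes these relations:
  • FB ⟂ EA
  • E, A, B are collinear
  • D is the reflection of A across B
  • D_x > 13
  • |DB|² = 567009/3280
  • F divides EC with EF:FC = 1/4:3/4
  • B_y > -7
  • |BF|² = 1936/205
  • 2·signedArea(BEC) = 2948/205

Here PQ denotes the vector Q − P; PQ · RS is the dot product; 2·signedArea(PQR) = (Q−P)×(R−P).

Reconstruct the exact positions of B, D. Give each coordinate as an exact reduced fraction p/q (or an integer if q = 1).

B = (351/410, -5539/820)
D = (2811/205, -3899/410)

1. B_x = 351/410  [E, A, B are collinear ∩ FB ⟂ EA]
2. B_y = -5539/820  [E, A, B are collinear ∩ FB ⟂ EA]
   → B = (351/410, -5539/820)
3. D_x = 2811/205  [D is the reflection of A across B]
4. D_y = -3899/410  [D is the reflection of A across B]
   → D = (2811/205, -3899/410)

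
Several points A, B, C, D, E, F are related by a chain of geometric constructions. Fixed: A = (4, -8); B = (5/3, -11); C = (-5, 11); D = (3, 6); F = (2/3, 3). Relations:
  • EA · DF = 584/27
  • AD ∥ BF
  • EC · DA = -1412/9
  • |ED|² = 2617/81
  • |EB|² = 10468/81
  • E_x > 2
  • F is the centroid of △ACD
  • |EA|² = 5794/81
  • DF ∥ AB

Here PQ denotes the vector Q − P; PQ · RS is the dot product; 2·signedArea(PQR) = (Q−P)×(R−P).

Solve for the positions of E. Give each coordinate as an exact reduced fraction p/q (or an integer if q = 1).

E = (23/9, 1/3)

1. E_x = 23/9  [EC · DA = -1412/9 ∩ EA · DF = 584/27]
2. E_y = 1/3  [EC · DA = -1412/9 ∩ EA · DF = 584/27]
   → E = (23/9, 1/3)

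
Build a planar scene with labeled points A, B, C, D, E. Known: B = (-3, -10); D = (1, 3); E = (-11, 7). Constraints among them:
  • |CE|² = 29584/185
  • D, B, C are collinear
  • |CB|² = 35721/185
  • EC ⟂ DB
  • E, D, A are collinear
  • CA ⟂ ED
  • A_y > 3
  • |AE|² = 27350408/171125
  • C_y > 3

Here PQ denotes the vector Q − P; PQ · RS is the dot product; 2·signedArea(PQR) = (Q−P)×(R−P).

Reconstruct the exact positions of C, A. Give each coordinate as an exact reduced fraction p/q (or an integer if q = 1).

A = (919/925, 2777/925)
C = (201/185, 607/185)

1. C_x = 201/185  [D, B, C are collinear ∩ EC ⟂ DB]
2. C_y = 607/185  [D, B, C are collinear ∩ EC ⟂ DB]
   → C = (201/185, 607/185)
3. A_x = 919/925  [E, D, A are collinear ∩ CA ⟂ ED]
4. A_y = 2777/925  [E, D, A are collinear ∩ CA ⟂ ED]
   → A = (919/925, 2777/925)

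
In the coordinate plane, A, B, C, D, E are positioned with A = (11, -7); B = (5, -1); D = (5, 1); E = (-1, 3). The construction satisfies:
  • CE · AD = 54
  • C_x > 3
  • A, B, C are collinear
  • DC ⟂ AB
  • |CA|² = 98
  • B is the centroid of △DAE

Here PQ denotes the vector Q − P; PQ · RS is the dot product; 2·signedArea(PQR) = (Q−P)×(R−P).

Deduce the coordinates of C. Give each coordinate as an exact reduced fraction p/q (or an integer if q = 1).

C = (4, 0)

1. C_x = 4  [A, B, C are collinear ∩ DC ⟂ AB]
2. C_y = 0  [A, B, C are collinear ∩ DC ⟂ AB]
   → C = (4, 0)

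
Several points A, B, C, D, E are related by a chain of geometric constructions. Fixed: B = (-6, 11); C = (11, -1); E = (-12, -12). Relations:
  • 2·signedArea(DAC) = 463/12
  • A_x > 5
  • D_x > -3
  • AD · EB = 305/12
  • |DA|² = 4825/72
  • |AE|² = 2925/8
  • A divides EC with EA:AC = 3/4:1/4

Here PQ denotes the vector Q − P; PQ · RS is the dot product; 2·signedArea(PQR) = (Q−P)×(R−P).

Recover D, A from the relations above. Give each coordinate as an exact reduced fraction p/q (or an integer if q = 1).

1. A_x = 21/4  [A divides EC with EA:AC = 3/4:1/4]
2. A_y = -15/4  [A divides EC with EA:AC = 3/4:1/4]
   → A = (21/4, -15/4)
3. D_x = -7/3  [2·signedArea(DAC) = 463/12 ∩ AD · EB = 305/12]
4. D_y = -2/3  [2·signedArea(DAC) = 463/12 ∩ AD · EB = 305/12]
   → D = (-7/3, -2/3)

A = (21/4, -15/4)
D = (-7/3, -2/3)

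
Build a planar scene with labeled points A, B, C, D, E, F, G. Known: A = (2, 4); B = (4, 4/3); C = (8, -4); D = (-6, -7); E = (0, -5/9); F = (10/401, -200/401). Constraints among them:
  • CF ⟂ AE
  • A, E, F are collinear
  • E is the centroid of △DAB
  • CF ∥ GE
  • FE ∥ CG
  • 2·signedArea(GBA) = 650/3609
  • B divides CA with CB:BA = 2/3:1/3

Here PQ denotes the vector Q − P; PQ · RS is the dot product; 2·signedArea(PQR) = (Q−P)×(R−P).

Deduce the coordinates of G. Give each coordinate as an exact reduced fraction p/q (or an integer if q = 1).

G = (3198/401, -14641/3609)

1. G_x = 3198/401  [CF ∥ GE ∩ FE ∥ CG]
2. G_y = -14641/3609  [CF ∥ GE ∩ FE ∥ CG]
   → G = (3198/401, -14641/3609)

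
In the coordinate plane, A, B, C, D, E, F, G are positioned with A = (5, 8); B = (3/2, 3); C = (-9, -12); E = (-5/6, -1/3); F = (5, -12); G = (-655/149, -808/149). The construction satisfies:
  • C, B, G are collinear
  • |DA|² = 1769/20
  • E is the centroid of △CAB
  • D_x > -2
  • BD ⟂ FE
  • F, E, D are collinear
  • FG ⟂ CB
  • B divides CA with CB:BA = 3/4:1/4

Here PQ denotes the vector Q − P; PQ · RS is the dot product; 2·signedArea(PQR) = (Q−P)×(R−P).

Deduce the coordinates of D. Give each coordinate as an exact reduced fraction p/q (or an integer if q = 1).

1. D_x = -17/10  [F, E, D are collinear ∩ BD ⟂ FE]
2. D_y = 7/5  [F, E, D are collinear ∩ BD ⟂ FE]
   → D = (-17/10, 7/5)

D = (-17/10, 7/5)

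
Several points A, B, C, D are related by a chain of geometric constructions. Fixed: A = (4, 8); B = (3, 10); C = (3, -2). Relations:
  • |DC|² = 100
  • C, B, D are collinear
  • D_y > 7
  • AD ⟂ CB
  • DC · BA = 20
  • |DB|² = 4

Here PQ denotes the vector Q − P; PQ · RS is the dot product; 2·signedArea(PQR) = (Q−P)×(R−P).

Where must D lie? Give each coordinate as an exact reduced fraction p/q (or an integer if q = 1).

1. D_x = 3  [C, B, D are collinear ∩ AD ⟂ CB]
2. D_y = 8  [C, B, D are collinear ∩ AD ⟂ CB]
   → D = (3, 8)

D = (3, 8)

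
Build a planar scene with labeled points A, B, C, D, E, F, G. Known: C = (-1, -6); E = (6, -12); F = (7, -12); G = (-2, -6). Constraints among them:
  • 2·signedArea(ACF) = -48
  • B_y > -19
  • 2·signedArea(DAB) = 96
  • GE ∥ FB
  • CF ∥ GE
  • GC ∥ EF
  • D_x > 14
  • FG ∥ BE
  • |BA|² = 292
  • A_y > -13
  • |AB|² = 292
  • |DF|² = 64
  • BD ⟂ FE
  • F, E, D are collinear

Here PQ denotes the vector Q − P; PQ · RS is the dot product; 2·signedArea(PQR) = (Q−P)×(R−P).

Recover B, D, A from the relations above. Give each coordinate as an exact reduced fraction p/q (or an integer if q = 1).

A = (-1, -12)
B = (15, -18)
D = (15, -12)

1. B_x = 15  [FG ∥ BE ∩ GE ∥ FB]
2. B_y = -18  [FG ∥ BE ∩ GE ∥ FB]
   → B = (15, -18)
3. D_x = 15  [F, E, D are collinear ∩ BD ⟂ FE]
4. D_y = -12  [F, E, D are collinear ∩ BD ⟂ FE]
   → D = (15, -12)
5. A_x = -1  [2·signedArea(ACF) = -48 ∩ 2·signedArea(DAB) = 96]
6. A_y = -12  [2·signedArea(ACF) = -48 ∩ 2·signedArea(DAB) = 96]
   → A = (-1, -12)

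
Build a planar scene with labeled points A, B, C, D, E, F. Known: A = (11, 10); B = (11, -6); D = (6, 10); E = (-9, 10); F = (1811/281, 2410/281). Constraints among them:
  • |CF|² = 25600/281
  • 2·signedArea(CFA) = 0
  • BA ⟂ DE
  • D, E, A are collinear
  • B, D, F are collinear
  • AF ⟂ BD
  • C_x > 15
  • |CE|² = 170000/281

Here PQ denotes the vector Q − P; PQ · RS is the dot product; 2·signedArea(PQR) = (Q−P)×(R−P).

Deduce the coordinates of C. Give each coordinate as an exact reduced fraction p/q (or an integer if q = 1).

1. C_x = 4371/281  [line -400/281·x + 1280/281·y + -8400/281 = 0 ∩ |CF|² = 25600/281]
2. C_y = 3210/281  [line -400/281·x + 1280/281·y + -8400/281 = 0 ∩ |CF|² = 25600/281]
   → C = (4371/281, 3210/281)

C = (4371/281, 3210/281)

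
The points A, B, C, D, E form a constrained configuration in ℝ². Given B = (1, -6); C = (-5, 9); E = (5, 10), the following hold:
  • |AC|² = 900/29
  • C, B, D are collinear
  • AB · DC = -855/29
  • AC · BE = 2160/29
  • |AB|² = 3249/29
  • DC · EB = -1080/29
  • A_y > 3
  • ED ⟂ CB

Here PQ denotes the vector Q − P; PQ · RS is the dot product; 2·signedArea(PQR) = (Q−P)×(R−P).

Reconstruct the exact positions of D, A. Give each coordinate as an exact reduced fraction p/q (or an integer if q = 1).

A = (-85/29, 111/29)
D = (-115/29, 186/29)

1. D_x = -115/29  [C, B, D are collinear ∩ ED ⟂ CB]
2. D_y = 186/29  [C, B, D are collinear ∩ ED ⟂ CB]
   → D = (-115/29, 186/29)
3. A_x = -85/29  [AC · BE = 2160/29 ∩ AB · DC = -855/29]
4. A_y = 111/29  [AC · BE = 2160/29 ∩ AB · DC = -855/29]
   → A = (-85/29, 111/29)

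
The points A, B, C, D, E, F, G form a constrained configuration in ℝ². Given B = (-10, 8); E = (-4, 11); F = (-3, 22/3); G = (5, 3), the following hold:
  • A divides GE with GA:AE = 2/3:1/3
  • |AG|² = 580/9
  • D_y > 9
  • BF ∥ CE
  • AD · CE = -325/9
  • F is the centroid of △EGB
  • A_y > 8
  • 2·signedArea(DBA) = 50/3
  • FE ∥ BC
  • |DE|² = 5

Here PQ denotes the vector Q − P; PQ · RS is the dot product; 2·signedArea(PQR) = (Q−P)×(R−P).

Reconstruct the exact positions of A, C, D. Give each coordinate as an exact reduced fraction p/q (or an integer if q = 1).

A = (-1, 25/3)
C = (-11, 35/3)
D = (-6, 10)

1. A_x = -1  [A divides GE with GA:AE = 2/3:1/3]
2. A_y = 25/3  [A divides GE with GA:AE = 2/3:1/3]
   → A = (-1, 25/3)
3. C_x = -11  [BF ∥ CE ∩ FE ∥ BC]
4. C_y = 35/3  [BF ∥ CE ∩ FE ∥ BC]
   → C = (-11, 35/3)
5. D_x = -6  [2·signedArea(DBA) = 50/3 ∩ AD · CE = -325/9]
6. D_y = 10  [2·signedArea(DBA) = 50/3 ∩ AD · CE = -325/9]
   → D = (-6, 10)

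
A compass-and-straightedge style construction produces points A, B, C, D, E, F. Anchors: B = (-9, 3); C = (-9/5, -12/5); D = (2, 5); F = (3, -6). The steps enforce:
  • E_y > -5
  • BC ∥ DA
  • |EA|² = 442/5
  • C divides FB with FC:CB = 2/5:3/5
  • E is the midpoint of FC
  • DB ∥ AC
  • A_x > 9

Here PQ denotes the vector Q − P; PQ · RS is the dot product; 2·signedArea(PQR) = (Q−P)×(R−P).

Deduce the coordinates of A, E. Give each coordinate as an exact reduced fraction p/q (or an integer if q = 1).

A = (46/5, -2/5)
E = (3/5, -21/5)

1. A_x = 46/5  [DB ∥ AC ∩ BC ∥ DA]
2. A_y = -2/5  [DB ∥ AC ∩ BC ∥ DA]
   → A = (46/5, -2/5)
3. E_x = 3/5  [E is the midpoint of FC]
4. E_y = -21/5  [E is the midpoint of FC]
   → E = (3/5, -21/5)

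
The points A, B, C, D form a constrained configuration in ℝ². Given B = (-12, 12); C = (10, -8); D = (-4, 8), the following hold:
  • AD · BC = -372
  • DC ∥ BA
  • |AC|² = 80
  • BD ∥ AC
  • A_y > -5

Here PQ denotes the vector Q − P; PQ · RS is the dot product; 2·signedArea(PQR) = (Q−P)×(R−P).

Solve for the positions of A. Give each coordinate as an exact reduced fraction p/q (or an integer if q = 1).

1. A_x = 2  [BD ∥ AC ∩ DC ∥ BA]
2. A_y = -4  [BD ∥ AC ∩ DC ∥ BA]
   → A = (2, -4)

A = (2, -4)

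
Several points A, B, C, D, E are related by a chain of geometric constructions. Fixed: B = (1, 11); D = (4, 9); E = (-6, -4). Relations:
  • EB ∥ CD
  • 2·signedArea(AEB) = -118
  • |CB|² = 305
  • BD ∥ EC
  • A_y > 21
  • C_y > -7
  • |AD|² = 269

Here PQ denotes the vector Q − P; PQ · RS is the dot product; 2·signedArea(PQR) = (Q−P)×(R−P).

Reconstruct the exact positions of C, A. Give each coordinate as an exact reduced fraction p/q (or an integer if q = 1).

1. C_x = -3  [EB ∥ CD ∩ BD ∥ EC]
2. C_y = -6  [EB ∥ CD ∩ BD ∥ EC]
   → C = (-3, -6)
3. A_x = 14  [line -15·x + 7·y + 56 = 0 ∩ |AD|² = 269]
4. A_y = 22  [line -15·x + 7·y + 56 = 0 ∩ |AD|² = 269]
   → A = (14, 22)

A = (14, 22)
C = (-3, -6)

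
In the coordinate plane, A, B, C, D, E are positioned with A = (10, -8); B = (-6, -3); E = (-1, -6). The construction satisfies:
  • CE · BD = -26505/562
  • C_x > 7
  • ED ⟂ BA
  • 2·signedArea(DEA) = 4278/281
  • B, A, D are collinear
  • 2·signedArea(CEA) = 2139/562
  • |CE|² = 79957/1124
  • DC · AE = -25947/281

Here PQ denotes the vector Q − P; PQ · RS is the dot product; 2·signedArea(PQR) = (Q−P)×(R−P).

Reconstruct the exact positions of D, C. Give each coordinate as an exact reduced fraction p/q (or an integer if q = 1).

1. D_x = -166/281  [B, A, D are collinear ∩ ED ⟂ BA]
2. D_y = -1318/281  [B, A, D are collinear ∩ ED ⟂ BA]
   → D = (-166/281, -1318/281)
3. C_x = 2066/281  [2·signedArea(CEA) = 2139/562 ∩ CE · BD = -26505/562]
4. C_y = -4031/562  [2·signedArea(CEA) = 2139/562 ∩ CE · BD = -26505/562]
   → C = (2066/281, -4031/562)

C = (2066/281, -4031/562)
D = (-166/281, -1318/281)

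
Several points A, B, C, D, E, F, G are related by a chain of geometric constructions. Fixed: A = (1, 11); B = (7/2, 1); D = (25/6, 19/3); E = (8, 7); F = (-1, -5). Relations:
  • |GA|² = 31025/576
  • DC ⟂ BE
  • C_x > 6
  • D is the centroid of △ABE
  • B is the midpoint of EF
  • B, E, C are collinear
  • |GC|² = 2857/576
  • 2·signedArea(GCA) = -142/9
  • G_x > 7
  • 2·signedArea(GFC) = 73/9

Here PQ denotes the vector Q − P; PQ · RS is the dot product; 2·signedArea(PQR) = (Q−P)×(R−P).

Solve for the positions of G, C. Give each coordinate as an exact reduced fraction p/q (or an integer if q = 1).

C = (63/10, 71/15)
G = (169/24, 41/6)

1. C_x = 63/10  [B, E, C are collinear ∩ DC ⟂ BE]
2. C_y = 71/15  [B, E, C are collinear ∩ DC ⟂ BE]
   → C = (63/10, 71/15)
3. G_x = 169/24  [2·signedArea(GCA) = -142/9 ∩ 2·signedArea(GFC) = 73/9]
4. G_y = 41/6  [2·signedArea(GCA) = -142/9 ∩ 2·signedArea(GFC) = 73/9]
   → G = (169/24, 41/6)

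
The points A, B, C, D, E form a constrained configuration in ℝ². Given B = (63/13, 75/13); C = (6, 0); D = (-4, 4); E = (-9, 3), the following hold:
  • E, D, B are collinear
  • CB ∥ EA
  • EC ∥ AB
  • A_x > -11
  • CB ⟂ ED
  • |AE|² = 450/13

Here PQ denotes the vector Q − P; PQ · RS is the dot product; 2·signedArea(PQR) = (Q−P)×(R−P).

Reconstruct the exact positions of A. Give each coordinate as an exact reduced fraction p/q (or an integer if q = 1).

1. A_x = -132/13  [EC ∥ AB ∩ CB ∥ EA]
2. A_y = 114/13  [EC ∥ AB ∩ CB ∥ EA]
   → A = (-132/13, 114/13)

A = (-132/13, 114/13)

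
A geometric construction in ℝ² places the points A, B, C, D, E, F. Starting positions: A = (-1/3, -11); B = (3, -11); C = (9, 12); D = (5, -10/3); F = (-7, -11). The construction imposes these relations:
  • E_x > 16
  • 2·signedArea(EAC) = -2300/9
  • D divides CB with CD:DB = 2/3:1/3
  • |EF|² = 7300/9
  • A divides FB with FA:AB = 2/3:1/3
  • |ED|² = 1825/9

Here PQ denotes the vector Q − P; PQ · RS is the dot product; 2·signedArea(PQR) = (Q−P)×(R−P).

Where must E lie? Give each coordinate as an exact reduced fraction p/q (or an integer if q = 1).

E = (17, 13/3)

1. E_x = 17  [line -23·x + 28/3·y + 3155/9 = 0 ∩ |ED|² = 1825/9]
2. E_y = 13/3  [line -23·x + 28/3·y + 3155/9 = 0 ∩ |ED|² = 1825/9]
   → E = (17, 13/3)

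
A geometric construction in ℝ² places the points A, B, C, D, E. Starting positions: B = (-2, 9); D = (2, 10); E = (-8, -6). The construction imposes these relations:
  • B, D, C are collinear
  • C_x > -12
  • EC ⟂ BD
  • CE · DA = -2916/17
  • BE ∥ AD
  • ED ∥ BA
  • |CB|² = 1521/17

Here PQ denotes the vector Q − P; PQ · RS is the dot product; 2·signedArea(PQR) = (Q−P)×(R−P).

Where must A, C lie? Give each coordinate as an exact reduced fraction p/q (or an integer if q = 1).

1. A_x = 8  [BE ∥ AD ∩ ED ∥ BA]
2. A_y = 25  [BE ∥ AD ∩ ED ∥ BA]
   → A = (8, 25)
3. C_x = -190/17  [B, D, C are collinear ∩ EC ⟂ BD]
4. C_y = 114/17  [B, D, C are collinear ∩ EC ⟂ BD]
   → C = (-190/17, 114/17)

A = (8, 25)
C = (-190/17, 114/17)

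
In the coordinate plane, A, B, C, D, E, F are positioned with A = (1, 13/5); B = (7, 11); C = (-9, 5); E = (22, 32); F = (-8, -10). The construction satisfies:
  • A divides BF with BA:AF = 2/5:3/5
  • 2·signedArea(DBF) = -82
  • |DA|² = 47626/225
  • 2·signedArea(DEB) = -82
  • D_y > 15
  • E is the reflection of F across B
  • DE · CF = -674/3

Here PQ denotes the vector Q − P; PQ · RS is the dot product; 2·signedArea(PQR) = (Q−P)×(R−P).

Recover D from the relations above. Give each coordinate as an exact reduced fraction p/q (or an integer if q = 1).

D = (20/3, 16)

1. D_x = 20/3  [2·signedArea(DEB) = -82 ∩ DE · CF = -674/3]
2. D_y = 16  [2·signedArea(DEB) = -82 ∩ DE · CF = -674/3]
   → D = (20/3, 16)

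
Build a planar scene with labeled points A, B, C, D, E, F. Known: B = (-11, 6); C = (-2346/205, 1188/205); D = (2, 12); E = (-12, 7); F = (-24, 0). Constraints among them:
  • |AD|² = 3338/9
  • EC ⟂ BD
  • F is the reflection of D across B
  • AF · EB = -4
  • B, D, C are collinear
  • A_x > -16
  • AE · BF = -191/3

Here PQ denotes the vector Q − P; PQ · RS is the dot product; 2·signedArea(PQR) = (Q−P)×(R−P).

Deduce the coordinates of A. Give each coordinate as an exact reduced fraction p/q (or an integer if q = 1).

A = (-47/3, 13/3)

1. A_x = -47/3  [AE · BF = -191/3 ∩ AF · EB = -4]
2. A_y = 13/3  [AE · BF = -191/3 ∩ AF · EB = -4]
   → A = (-47/3, 13/3)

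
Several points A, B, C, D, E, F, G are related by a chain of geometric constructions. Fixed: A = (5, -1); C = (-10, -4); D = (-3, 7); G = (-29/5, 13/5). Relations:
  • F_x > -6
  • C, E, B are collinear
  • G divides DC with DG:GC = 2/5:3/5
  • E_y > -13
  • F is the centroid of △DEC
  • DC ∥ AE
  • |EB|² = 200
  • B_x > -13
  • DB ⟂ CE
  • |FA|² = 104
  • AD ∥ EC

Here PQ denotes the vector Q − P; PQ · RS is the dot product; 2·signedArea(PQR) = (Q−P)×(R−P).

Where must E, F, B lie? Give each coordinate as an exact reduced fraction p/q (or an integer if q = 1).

B = (-12, -2)
E = (-2, -12)
F = (-5, -3)

1. E_x = -2  [AD ∥ EC ∩ DC ∥ AE]
2. E_y = -12  [AD ∥ EC ∩ DC ∥ AE]
   → E = (-2, -12)
3. F_x = -5  [F is the centroid of △DEC]
4. F_y = -3  [F is the centroid of △DEC]
   → F = (-5, -3)
5. B_x = -12  [C, E, B are collinear ∩ DB ⟂ CE]
6. B_y = -2  [C, E, B are collinear ∩ DB ⟂ CE]
   → B = (-12, -2)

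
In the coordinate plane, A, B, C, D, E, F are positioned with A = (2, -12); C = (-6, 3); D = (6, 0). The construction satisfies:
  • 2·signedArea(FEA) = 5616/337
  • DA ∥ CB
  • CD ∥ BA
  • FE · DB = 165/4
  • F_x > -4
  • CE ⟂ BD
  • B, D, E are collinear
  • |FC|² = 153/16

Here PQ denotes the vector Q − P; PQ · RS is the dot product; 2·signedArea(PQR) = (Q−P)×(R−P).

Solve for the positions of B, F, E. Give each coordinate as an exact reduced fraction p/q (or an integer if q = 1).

1. B_x = -10  [CD ∥ BA ∩ DA ∥ CB]
2. B_y = -9  [CD ∥ BA ∩ DA ∥ CB]
   → B = (-10, -9)
3. E_x = -618/337  [B, D, E are collinear ∩ CE ⟂ BD]
4. E_y = -1485/337  [B, D, E are collinear ∩ CE ⟂ BD]
   → E = (-618/337, -1485/337)
5. F_x = -3  [FE · DB = 165/4 ∩ 2·signedArea(FEA) = 5616/337]
6. F_y = 9/4  [FE · DB = 165/4 ∩ 2·signedArea(FEA) = 5616/337]
   → F = (-3, 9/4)

B = (-10, -9)
E = (-618/337, -1485/337)
F = (-3, 9/4)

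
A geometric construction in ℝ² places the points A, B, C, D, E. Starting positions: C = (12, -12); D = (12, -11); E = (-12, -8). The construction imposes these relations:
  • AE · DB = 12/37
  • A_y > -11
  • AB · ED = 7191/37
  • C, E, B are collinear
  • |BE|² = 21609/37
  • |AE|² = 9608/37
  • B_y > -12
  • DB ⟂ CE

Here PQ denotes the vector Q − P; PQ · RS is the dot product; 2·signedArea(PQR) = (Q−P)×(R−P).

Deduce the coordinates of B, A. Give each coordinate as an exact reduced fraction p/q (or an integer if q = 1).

A = (146/37, -382/37)
B = (438/37, -443/37)

1. B_x = 438/37  [C, E, B are collinear ∩ DB ⟂ CE]
2. B_y = -443/37  [C, E, B are collinear ∩ DB ⟂ CE]
   → B = (438/37, -443/37)
3. A_x = 146/37  [AB · ED = 7191/37 ∩ AE · DB = 12/37]
4. A_y = -382/37  [AB · ED = 7191/37 ∩ AE · DB = 12/37]
   → A = (146/37, -382/37)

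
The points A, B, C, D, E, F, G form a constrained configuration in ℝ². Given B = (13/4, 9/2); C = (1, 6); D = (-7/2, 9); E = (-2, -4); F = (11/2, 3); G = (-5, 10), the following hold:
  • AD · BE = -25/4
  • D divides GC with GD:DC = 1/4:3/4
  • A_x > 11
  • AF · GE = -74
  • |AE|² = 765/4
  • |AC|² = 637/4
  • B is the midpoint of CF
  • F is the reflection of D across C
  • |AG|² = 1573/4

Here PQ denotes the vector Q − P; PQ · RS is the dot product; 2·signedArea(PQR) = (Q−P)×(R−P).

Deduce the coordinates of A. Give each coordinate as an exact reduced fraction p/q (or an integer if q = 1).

A = (23/2, -1)

1. A_x = 23/2  [AF · GE = -74 ∩ AD · BE = -25/4]
2. A_y = -1  [AF · GE = -74 ∩ AD · BE = -25/4]
   → A = (23/2, -1)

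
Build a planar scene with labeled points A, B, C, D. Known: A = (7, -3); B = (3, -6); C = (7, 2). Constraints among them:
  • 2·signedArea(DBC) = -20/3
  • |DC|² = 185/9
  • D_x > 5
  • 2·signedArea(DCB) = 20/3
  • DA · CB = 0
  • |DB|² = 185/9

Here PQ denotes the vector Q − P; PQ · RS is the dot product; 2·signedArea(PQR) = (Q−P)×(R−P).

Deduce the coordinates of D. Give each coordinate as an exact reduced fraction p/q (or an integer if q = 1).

1. D_x = 17/3  [DA · CB = 0 ∩ 2·signedArea(DBC) = -20/3]
2. D_y = -7/3  [DA · CB = 0 ∩ 2·signedArea(DBC) = -20/3]
   → D = (17/3, -7/3)

D = (17/3, -7/3)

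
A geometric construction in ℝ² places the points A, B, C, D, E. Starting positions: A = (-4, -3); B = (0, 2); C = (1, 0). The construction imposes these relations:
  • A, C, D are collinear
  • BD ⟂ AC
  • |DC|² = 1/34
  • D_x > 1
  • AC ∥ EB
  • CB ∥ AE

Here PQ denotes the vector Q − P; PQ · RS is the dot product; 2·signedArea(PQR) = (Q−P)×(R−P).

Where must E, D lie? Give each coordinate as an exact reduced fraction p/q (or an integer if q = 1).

1. E_x = -5  [AC ∥ EB ∩ CB ∥ AE]
2. E_y = -1  [AC ∥ EB ∩ CB ∥ AE]
   → E = (-5, -1)
3. D_x = 39/34  [A, C, D are collinear ∩ BD ⟂ AC]
4. D_y = 3/34  [A, C, D are collinear ∩ BD ⟂ AC]
   → D = (39/34, 3/34)

D = (39/34, 3/34)
E = (-5, -1)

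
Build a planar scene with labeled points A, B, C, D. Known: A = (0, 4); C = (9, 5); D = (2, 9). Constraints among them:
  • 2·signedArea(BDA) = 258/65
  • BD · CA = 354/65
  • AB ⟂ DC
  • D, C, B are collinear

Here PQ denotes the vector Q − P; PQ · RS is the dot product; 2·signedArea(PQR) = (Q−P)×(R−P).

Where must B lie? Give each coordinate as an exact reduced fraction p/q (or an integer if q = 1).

B = (172/65, 561/65)

1. B_x = 172/65  [D, C, B are collinear ∩ AB ⟂ DC]
2. B_y = 561/65  [D, C, B are collinear ∩ AB ⟂ DC]
   → B = (172/65, 561/65)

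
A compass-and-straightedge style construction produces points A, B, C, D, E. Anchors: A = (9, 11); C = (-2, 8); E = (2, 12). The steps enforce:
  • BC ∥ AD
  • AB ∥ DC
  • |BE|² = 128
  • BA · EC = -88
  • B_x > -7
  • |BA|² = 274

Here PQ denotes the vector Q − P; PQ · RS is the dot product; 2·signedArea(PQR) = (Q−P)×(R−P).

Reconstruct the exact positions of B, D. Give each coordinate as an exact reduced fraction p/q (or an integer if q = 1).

B = (-6, 4)
D = (13, 15)

1. B_x = -6  [line 4·x + 4·y + 8 = 0 ∩ |BE|² = 128]
2. B_y = 4  [line 4·x + 4·y + 8 = 0 ∩ |BE|² = 128]
   → B = (-6, 4)
3. D_x = 13  [AB ∥ DC ∩ BC ∥ AD]
4. D_y = 15  [AB ∥ DC ∩ BC ∥ AD]
   → D = (13, 15)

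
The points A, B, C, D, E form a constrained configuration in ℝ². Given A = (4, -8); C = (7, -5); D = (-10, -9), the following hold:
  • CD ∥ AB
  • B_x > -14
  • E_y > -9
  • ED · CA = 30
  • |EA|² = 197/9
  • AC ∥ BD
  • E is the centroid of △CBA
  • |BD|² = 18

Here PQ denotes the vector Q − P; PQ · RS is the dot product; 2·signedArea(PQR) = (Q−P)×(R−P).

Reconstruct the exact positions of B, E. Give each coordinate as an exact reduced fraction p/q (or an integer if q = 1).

B = (-13, -12)
E = (-2/3, -25/3)

1. B_x = -13  [AC ∥ BD ∩ CD ∥ AB]
2. B_y = -12  [AC ∥ BD ∩ CD ∥ AB]
   → B = (-13, -12)
3. E_x = -2/3  [E is the centroid of △CBA]
4. E_y = -25/3  [E is the centroid of △CBA]
   → E = (-2/3, -25/3)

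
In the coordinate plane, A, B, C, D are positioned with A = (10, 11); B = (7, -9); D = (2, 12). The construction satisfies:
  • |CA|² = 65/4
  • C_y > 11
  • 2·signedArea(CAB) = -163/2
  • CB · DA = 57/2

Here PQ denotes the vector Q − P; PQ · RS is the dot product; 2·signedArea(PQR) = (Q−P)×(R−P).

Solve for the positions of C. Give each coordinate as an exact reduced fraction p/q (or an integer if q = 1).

1. C_x = 6  [2·signedArea(CAB) = -163/2 ∩ CB · DA = 57/2]
2. C_y = 23/2  [2·signedArea(CAB) = -163/2 ∩ CB · DA = 57/2]
   → C = (6, 23/2)

C = (6, 23/2)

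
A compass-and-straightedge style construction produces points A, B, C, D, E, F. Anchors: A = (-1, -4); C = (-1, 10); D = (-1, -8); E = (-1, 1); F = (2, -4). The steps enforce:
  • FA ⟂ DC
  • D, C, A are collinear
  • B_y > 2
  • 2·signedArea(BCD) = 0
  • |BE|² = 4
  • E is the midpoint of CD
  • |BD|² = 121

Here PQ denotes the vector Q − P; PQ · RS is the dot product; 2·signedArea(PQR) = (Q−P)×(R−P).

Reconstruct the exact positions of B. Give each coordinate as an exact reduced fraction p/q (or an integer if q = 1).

1. B_x = -1  [2·signedArea(BCD) = 0]
2. B_y = 3  [|BE|² = 4]
   → B = (-1, 3)

B = (-1, 3)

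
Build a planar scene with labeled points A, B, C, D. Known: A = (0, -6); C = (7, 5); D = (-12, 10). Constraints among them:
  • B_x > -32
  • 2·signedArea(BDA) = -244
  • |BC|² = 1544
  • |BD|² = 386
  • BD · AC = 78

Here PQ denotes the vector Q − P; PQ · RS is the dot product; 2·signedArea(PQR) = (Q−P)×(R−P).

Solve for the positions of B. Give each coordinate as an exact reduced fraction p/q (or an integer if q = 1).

1. B_x = -31  [2·signedArea(BDA) = -244 ∩ BD · AC = 78]
2. B_y = 15  [2·signedArea(BDA) = -244 ∩ BD · AC = 78]
   → B = (-31, 15)

B = (-31, 15)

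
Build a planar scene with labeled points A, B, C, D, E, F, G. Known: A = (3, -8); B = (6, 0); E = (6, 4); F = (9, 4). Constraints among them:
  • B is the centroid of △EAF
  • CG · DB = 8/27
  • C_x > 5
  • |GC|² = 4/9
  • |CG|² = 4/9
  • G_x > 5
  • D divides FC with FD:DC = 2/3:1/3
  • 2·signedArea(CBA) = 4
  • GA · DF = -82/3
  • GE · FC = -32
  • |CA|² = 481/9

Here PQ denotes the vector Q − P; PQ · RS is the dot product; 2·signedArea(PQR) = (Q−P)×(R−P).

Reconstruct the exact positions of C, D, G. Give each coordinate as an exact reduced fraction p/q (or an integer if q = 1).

C = (6, -4/3)
D = (7, 4/9)
G = (6, -2)

1. C_x = 6  [line 8·x + -3·y + -52 = 0 ∩ |CA|² = 481/9]
2. C_y = -4/3  [line 8·x + -3·y + -52 = 0 ∩ |CA|² = 481/9]
   → C = (6, -4/3)
3. D_x = 7  [D divides FC with FD:DC = 2/3:1/3]
4. D_y = 4/9  [D divides FC with FD:DC = 2/3:1/3]
   → D = (7, 4/9)
5. G_x = 6  [CG · DB = 8/27 ∩ GE · FC = -32]
6. G_y = -2  [CG · DB = 8/27 ∩ GE · FC = -32]
   → G = (6, -2)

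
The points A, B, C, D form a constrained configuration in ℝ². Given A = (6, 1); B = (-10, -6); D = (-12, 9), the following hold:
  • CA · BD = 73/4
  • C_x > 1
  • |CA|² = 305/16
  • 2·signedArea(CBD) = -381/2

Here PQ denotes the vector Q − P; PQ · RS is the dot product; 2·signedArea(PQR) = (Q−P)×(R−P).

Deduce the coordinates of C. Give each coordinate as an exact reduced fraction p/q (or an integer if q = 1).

1. C_x = 2  [2·signedArea(CBD) = -381/2 ∩ CA · BD = 73/4]
2. C_y = -3/4  [2·signedArea(CBD) = -381/2 ∩ CA · BD = 73/4]
   → C = (2, -3/4)

C = (2, -3/4)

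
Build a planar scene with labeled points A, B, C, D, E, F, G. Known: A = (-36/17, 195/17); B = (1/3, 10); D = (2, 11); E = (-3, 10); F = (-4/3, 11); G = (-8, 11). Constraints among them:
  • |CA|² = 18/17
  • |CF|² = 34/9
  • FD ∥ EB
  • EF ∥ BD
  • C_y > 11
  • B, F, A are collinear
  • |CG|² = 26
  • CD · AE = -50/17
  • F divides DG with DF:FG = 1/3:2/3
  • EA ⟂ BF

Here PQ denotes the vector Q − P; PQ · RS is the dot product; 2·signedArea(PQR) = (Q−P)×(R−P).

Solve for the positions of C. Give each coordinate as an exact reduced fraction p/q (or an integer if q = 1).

C = (-3, 12)

1. C_x = -3  [line 15/17·x + 25/17·y + -15 = 0 ∩ |CF|² = 34/9]
2. C_y = 12  [line 15/17·x + 25/17·y + -15 = 0 ∩ |CF|² = 34/9]
   → C = (-3, 12)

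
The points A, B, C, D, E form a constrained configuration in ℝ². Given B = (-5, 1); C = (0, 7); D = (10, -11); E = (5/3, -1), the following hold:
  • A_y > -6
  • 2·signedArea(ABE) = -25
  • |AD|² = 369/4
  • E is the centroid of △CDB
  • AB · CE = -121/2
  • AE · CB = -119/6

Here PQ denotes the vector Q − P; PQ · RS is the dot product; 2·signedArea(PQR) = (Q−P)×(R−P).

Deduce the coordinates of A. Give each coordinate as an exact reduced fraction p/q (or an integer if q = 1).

1. A_x = 5/2  [AB · CE = -121/2 ∩ AE · CB = -119/6]
2. A_y = -5  [AB · CE = -121/2 ∩ AE · CB = -119/6]
   → A = (5/2, -5)

A = (5/2, -5)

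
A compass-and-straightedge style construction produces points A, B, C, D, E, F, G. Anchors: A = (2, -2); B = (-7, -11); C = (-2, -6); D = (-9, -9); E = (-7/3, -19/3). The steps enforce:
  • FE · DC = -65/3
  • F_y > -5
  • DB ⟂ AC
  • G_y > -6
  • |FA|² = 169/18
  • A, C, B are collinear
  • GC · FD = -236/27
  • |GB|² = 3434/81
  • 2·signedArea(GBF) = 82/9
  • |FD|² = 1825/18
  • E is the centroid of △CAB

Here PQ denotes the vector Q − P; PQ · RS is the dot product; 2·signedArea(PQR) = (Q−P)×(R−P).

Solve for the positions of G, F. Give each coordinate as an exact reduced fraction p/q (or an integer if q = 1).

1. F_x = -1/6  [line -7·x + -3·y + -41/3 = 0 ∩ |FD|² = 1825/18]
2. F_y = -25/6  [line -7·x + -3·y + -41/3 = 0 ∩ |FD|² = 1825/18]
   → F = (-1/6, -25/6)
3. G_x = -28/9  [GC · FD = -236/27 ∩ 2·signedArea(GBF) = 82/9]
4. G_y = -52/9  [GC · FD = -236/27 ∩ 2·signedArea(GBF) = 82/9]
   → G = (-28/9, -52/9)

F = (-1/6, -25/6)
G = (-28/9, -52/9)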